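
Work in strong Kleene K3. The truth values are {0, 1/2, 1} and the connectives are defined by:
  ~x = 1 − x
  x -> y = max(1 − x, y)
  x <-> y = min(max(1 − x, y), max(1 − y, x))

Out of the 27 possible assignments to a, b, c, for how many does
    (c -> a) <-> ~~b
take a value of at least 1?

6

value 1: 6 assignments (counts)
value 1/2: 15 assignments
value 0: 6 assignments
So 6 of the 27 assignments meet the threshold.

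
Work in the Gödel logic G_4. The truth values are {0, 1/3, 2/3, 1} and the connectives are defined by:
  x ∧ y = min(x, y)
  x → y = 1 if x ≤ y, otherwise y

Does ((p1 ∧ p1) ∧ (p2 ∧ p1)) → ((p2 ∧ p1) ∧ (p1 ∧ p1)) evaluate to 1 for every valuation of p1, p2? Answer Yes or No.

p1 = 0, p2 = 0 ↦ 1
p1 = 0, p2 = 1/3 ↦ 1
p1 = 0, p2 = 2/3 ↦ 1
p1 = 0, p2 = 1 ↦ 1
p1 = 1/3, p2 = 0 ↦ 1
p1 = 1/3, p2 = 1/3 ↦ 1
p1 = 1/3, p2 = 2/3 ↦ 1
p1 = 1/3, p2 = 1 ↦ 1
p1 = 2/3, p2 = 0 ↦ 1
p1 = 2/3, p2 = 1/3 ↦ 1
p1 = 2/3, p2 = 2/3 ↦ 1
p1 = 2/3, p2 = 1 ↦ 1
p1 = 1, p2 = 0 ↦ 1
p1 = 1, p2 = 1/3 ↦ 1
p1 = 1, p2 = 2/3 ↦ 1
p1 = 1, p2 = 1 ↦ 1
Every assignment gives a value ≥ 1.

Yes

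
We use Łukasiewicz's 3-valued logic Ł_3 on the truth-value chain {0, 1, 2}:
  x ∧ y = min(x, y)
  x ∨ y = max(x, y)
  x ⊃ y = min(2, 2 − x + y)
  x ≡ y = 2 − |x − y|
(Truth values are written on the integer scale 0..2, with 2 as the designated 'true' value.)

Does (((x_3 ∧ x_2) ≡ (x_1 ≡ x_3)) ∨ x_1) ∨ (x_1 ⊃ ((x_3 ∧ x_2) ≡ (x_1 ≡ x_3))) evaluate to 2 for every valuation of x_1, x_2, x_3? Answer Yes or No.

Counterexample: take x_1 = 1, x_2 = 0, x_3 = 1.
x_3 ∧ x_2 = 1 ∧ 0 = 0
x_1 ≡ x_3 = 1 ≡ 1 = 2
(x_3 ∧ x_2) ≡ (x_1 ≡ x_3) = 0 ≡ 2 = 0
((x_3 ∧ x_2) ≡ (x_1 ≡ x_3)) ∨ x_1 = 0 ∨ 1 = 1
x_3 ∧ x_2 = 1 ∧ 0 = 0
x_1 ≡ x_3 = 1 ≡ 1 = 2
(x_3 ∧ x_2) ≡ (x_1 ≡ x_3) = 0 ≡ 2 = 0
x_1 ⊃ ((x_3 ∧ x_2) ≡ (x_1 ≡ x_3)) = 1 ⊃ 0 = 1
(((x_3 ∧ x_2) ≡ (x_1 ≡ x_3)) ∨ x_1) ∨ (x_1 ⊃ ((x_3 ∧ x_2) ≡ (x_1 ≡ x_3))) = 1 ∨ 1 = 1
This gives 1 ≠ 2.

No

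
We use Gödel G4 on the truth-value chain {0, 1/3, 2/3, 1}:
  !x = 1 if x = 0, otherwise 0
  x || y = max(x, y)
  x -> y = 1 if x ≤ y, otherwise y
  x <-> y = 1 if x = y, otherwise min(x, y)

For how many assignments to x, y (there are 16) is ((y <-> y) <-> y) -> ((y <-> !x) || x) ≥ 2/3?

14

x = 0, y = 0 ↦ 1  ≥
x = 0, y = 1/3 ↦ 1  ≥
x = 0, y = 2/3 ↦ 1  ≥
x = 0, y = 1 ↦ 1  ≥
x = 1/3, y = 0 ↦ 1  ≥
x = 1/3, y = 1/3 ↦ 1  ≥
x = 1/3, y = 2/3 ↦ 1/3  <
x = 1/3, y = 1 ↦ 1/3  <
x = 2/3, y = 0 ↦ 1  ≥
x = 2/3, y = 1/3 ↦ 1  ≥
x = 2/3, y = 2/3 ↦ 1  ≥
x = 2/3, y = 1 ↦ 2/3  ≥
x = 1, y = 0 ↦ 1  ≥
x = 1, y = 1/3 ↦ 1  ≥
x = 1, y = 2/3 ↦ 1  ≥
x = 1, y = 1 ↦ 1  ≥
So 14 of the 16 assignments meet the threshold.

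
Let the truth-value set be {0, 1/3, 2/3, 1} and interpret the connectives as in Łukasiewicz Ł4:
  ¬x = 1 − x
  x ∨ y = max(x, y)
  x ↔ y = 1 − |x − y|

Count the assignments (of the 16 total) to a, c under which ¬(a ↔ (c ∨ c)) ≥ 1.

a = 0, c = 0 ↦ 0  <
a = 0, c = 1/3 ↦ 1/3  <
a = 0, c = 2/3 ↦ 2/3  <
a = 0, c = 1 ↦ 1  ≥
a = 1/3, c = 0 ↦ 1/3  <
a = 1/3, c = 1/3 ↦ 0  <
a = 1/3, c = 2/3 ↦ 1/3  <
a = 1/3, c = 1 ↦ 2/3  <
a = 2/3, c = 0 ↦ 2/3  <
a = 2/3, c = 1/3 ↦ 1/3  <
a = 2/3, c = 2/3 ↦ 0  <
a = 2/3, c = 1 ↦ 1/3  <
a = 1, c = 0 ↦ 1  ≥
a = 1, c = 1/3 ↦ 2/3  <
a = 1, c = 2/3 ↦ 1/3  <
a = 1, c = 1 ↦ 0  <
So 2 of the 16 assignments meet the threshold.

2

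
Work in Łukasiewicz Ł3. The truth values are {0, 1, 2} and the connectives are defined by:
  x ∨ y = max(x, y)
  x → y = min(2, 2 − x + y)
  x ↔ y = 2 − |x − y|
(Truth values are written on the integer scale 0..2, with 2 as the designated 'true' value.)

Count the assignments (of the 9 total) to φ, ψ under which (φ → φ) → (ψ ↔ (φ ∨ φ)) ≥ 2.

φ = 0, ψ = 0 ↦ 2  ≥
φ = 0, ψ = 1 ↦ 1  <
φ = 0, ψ = 2 ↦ 0  <
φ = 1, ψ = 0 ↦ 1  <
φ = 1, ψ = 1 ↦ 2  ≥
φ = 1, ψ = 2 ↦ 1  <
φ = 2, ψ = 0 ↦ 0  <
φ = 2, ψ = 1 ↦ 1  <
φ = 2, ψ = 2 ↦ 2  ≥
So 3 of the 9 assignments meet the threshold.

3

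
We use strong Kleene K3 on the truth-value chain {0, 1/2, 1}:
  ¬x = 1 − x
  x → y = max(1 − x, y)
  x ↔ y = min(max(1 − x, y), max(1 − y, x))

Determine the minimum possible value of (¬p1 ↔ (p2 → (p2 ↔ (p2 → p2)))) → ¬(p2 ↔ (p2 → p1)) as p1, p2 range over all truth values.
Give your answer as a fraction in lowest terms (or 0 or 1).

Take p1 = 0, p2 = 1/2:
¬p1 = ¬0 = 1
p2 → p2 = 1/2 → 1/2 = 1/2
p2 ↔ (p2 → p2) = 1/2 ↔ 1/2 = 1/2
p2 → (p2 ↔ (p2 → p2)) = 1/2 → 1/2 = 1/2
¬p1 ↔ (p2 → (p2 ↔ (p2 → p2))) = 1 ↔ 1/2 = 1/2
p2 → p1 = 1/2 → 0 = 1/2
p2 ↔ (p2 → p1) = 1/2 ↔ 1/2 = 1/2
¬(p2 ↔ (p2 → p1)) = ¬1/2 = 1/2
(¬p1 ↔ (p2 → (p2 ↔ (p2 → p2)))) → ¬(p2 ↔ (p2 → p1)) = 1/2 → 1/2 = 1/2
No assignment yields a value below 1/2, so this is the minimum.

1/2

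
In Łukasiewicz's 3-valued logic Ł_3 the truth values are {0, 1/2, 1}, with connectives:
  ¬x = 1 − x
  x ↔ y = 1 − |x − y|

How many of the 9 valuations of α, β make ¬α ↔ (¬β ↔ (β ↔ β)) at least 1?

3

α = 0, β = 0 ↦ 1  ≥
α = 0, β = 1/2 ↦ 1/2  <
α = 0, β = 1 ↦ 0  <
α = 1/2, β = 0 ↦ 1/2  <
α = 1/2, β = 1/2 ↦ 1  ≥
α = 1/2, β = 1 ↦ 1/2  <
α = 1, β = 0 ↦ 0  <
α = 1, β = 1/2 ↦ 1/2  <
α = 1, β = 1 ↦ 1  ≥
So 3 of the 9 assignments meet the threshold.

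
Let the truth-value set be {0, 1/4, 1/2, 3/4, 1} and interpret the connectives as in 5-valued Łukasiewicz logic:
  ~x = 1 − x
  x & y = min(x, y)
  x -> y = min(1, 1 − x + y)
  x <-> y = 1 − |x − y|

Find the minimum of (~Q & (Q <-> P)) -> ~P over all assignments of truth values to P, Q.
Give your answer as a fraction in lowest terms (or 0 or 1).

1/2

Take P = 1, Q = 1/2:
~Q = ~1/2 = 1/2
Q <-> P = 1/2 <-> 1 = 1/2
~Q & (Q <-> P) = 1/2 & 1/2 = 1/2
~P = ~1 = 0
(~Q & (Q <-> P)) -> ~P = 1/2 -> 0 = 1/2
No assignment yields a value below 1/2, so this is the minimum.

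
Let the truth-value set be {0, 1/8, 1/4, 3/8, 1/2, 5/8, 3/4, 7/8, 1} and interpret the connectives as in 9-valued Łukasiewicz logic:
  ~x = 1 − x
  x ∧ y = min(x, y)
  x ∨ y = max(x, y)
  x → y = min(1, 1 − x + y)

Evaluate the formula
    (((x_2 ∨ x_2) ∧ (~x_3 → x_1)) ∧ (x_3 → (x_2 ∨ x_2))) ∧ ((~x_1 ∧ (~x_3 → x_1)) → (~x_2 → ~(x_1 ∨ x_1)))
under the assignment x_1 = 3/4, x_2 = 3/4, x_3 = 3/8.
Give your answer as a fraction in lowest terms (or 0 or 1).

x_2 ∨ x_2 = 3/4 ∨ 3/4 = 3/4
~x_3 = ~3/8 = 5/8
~x_3 → x_1 = 5/8 → 3/4 = 1
(x_2 ∨ x_2) ∧ (~x_3 → x_1) = 3/4 ∧ 1 = 3/4
x_2 ∨ x_2 = 3/4 ∨ 3/4 = 3/4
x_3 → (x_2 ∨ x_2) = 3/8 → 3/4 = 1
((x_2 ∨ x_2) ∧ (~x_3 → x_1)) ∧ (x_3 → (x_2 ∨ x_2)) = 3/4 ∧ 1 = 3/4
~x_1 = ~3/4 = 1/4
~x_3 = ~3/8 = 5/8
~x_3 → x_1 = 5/8 → 3/4 = 1
~x_1 ∧ (~x_3 → x_1) = 1/4 ∧ 1 = 1/4
~x_2 = ~3/4 = 1/4
x_1 ∨ x_1 = 3/4 ∨ 3/4 = 3/4
~(x_1 ∨ x_1) = ~3/4 = 1/4
~x_2 → ~(x_1 ∨ x_1) = 1/4 → 1/4 = 1
(~x_1 ∧ (~x_3 → x_1)) → (~x_2 → ~(x_1 ∨ x_1)) = 1/4 → 1 = 1
(((x_2 ∨ x_2) ∧ (~x_3 → x_1)) ∧ (x_3 → (x_2 ∨ x_2))) ∧ ((~x_1 ∧ (~x_3 → x_1)) → (~x_2 → ~(x_1 ∨ x_1))) = 3/4 ∧ 1 = 3/4

3/4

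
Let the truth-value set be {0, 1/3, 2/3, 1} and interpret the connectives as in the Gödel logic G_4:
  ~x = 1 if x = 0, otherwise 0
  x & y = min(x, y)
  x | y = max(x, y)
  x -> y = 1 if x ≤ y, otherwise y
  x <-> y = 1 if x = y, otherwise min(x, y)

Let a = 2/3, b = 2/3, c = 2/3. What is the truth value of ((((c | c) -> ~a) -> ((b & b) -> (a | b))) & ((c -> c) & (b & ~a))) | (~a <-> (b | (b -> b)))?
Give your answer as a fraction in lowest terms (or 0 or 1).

c | c = 2/3 | 2/3 = 2/3
~a = ~2/3 = 0
(c | c) -> ~a = 2/3 -> 0 = 0
b & b = 2/3 & 2/3 = 2/3
a | b = 2/3 | 2/3 = 2/3
(b & b) -> (a | b) = 2/3 -> 2/3 = 1
((c | c) -> ~a) -> ((b & b) -> (a | b)) = 0 -> 1 = 1
c -> c = 2/3 -> 2/3 = 1
~a = ~2/3 = 0
b & ~a = 2/3 & 0 = 0
(c -> c) & (b & ~a) = 1 & 0 = 0
(((c | c) -> ~a) -> ((b & b) -> (a | b))) & ((c -> c) & (b & ~a)) = 1 & 0 = 0
~a = ~2/3 = 0
b -> b = 2/3 -> 2/3 = 1
b | (b -> b) = 2/3 | 1 = 1
~a <-> (b | (b -> b)) = 0 <-> 1 = 0
((((c | c) -> ~a) -> ((b & b) -> (a | b))) & ((c -> c) & (b & ~a))) | (~a <-> (b | (b -> b))) = 0 | 0 = 0

0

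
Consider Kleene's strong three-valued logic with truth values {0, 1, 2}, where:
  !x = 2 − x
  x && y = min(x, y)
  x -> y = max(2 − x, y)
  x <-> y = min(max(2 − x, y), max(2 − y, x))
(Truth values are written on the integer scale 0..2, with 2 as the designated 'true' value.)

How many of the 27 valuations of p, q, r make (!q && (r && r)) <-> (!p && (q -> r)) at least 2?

8

value 2: 8 assignments (counts)
value 1: 16 assignments
value 0: 3 assignments
So 8 of the 27 assignments meet the threshold.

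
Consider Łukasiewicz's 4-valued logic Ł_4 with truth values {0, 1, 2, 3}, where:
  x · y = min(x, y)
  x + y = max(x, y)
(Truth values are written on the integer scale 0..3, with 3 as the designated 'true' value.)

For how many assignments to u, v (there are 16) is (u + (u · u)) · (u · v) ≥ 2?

u = 0, v = 0 ↦ 0  <
u = 0, v = 1 ↦ 0  <
u = 0, v = 2 ↦ 0  <
u = 0, v = 3 ↦ 0  <
u = 1, v = 0 ↦ 0  <
u = 1, v = 1 ↦ 1  <
u = 1, v = 2 ↦ 1  <
u = 1, v = 3 ↦ 1  <
u = 2, v = 0 ↦ 0  <
u = 2, v = 1 ↦ 1  <
u = 2, v = 2 ↦ 2  ≥
u = 2, v = 3 ↦ 2  ≥
u = 3, v = 0 ↦ 0  <
u = 3, v = 1 ↦ 1  <
u = 3, v = 2 ↦ 2  ≥
u = 3, v = 3 ↦ 3  ≥
So 4 of the 16 assignments meet the threshold.

4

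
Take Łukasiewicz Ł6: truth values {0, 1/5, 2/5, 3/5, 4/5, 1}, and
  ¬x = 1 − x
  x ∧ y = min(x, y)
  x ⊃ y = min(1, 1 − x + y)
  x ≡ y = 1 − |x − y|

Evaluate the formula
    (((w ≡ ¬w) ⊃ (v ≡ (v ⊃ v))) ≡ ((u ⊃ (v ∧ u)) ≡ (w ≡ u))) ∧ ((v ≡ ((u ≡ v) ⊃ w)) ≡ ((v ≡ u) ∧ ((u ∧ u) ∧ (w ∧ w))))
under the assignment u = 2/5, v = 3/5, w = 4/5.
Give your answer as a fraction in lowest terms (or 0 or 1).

¬w = ¬4/5 = 1/5
w ≡ ¬w = 4/5 ≡ 1/5 = 2/5
v ⊃ v = 3/5 ⊃ 3/5 = 1
v ≡ (v ⊃ v) = 3/5 ≡ 1 = 3/5
(w ≡ ¬w) ⊃ (v ≡ (v ⊃ v)) = 2/5 ⊃ 3/5 = 1
v ∧ u = 3/5 ∧ 2/5 = 2/5
u ⊃ (v ∧ u) = 2/5 ⊃ 2/5 = 1
w ≡ u = 4/5 ≡ 2/5 = 3/5
(u ⊃ (v ∧ u)) ≡ (w ≡ u) = 1 ≡ 3/5 = 3/5
((w ≡ ¬w) ⊃ (v ≡ (v ⊃ v))) ≡ ((u ⊃ (v ∧ u)) ≡ (w ≡ u)) = 1 ≡ 3/5 = 3/5
u ≡ v = 2/5 ≡ 3/5 = 4/5
(u ≡ v) ⊃ w = 4/5 ⊃ 4/5 = 1
v ≡ ((u ≡ v) ⊃ w) = 3/5 ≡ 1 = 3/5
v ≡ u = 3/5 ≡ 2/5 = 4/5
u ∧ u = 2/5 ∧ 2/5 = 2/5
w ∧ w = 4/5 ∧ 4/5 = 4/5
(u ∧ u) ∧ (w ∧ w) = 2/5 ∧ 4/5 = 2/5
(v ≡ u) ∧ ((u ∧ u) ∧ (w ∧ w)) = 4/5 ∧ 2/5 = 2/5
(v ≡ ((u ≡ v) ⊃ w)) ≡ ((v ≡ u) ∧ ((u ∧ u) ∧ (w ∧ w))) = 3/5 ≡ 2/5 = 4/5
(((w ≡ ¬w) ⊃ (v ≡ (v ⊃ v))) ≡ ((u ⊃ (v ∧ u)) ≡ (w ≡ u))) ∧ ((v ≡ ((u ≡ v) ⊃ w)) ≡ ((v ≡ u) ∧ ((u ∧ u) ∧ (w ∧ w)))) = 3/5 ∧ 4/5 = 3/5

3/5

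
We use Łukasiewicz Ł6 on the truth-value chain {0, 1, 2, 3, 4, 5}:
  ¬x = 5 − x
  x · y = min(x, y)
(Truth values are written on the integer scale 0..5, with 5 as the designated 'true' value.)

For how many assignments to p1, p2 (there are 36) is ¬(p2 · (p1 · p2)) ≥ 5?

11

value 5: 11 assignments (counts)
value 4: 9 assignments
value 3: 7 assignments
value 2: 5 assignments
value 1: 3 assignments
value 0: 1 assignment
So 11 of the 36 assignments meet the threshold.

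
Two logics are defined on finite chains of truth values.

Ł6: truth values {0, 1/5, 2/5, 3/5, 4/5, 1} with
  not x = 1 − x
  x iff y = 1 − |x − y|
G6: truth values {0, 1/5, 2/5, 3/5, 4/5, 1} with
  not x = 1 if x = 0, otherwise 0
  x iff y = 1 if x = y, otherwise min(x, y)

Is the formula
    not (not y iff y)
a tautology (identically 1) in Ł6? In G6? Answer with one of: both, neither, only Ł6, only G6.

In Ł6: at y = 1/5 the value is 3/5 — not a tautology.
In G6: every assignment gives 1 — tautology.

only G6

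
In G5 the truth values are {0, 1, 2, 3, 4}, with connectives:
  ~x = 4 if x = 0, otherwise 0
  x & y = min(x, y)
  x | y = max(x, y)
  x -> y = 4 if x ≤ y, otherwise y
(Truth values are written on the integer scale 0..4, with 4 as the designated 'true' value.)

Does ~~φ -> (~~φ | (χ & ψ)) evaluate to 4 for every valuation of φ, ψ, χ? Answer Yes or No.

At φ = 1, ψ = 3, χ = 3, for instance:
~φ = ~1 = 0
~~φ = ~0 = 4
χ & ψ = 3 & 3 = 3
~~φ | (χ & ψ) = 4 | 3 = 4
~~φ -> (~~φ | (χ & ψ)) = 4 -> 4 = 4
and checking the remaining 124 assignments likewise gives ≥ 4 in every case.

Yes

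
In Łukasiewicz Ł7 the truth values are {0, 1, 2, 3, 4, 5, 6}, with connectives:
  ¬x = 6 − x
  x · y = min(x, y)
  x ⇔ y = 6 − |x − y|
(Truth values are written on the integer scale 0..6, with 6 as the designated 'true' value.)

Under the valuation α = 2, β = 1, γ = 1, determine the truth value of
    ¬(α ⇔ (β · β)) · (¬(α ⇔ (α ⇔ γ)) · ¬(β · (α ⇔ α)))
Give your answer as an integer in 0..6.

1

β · β = 1 · 1 = 1
α ⇔ (β · β) = 2 ⇔ 1 = 5
¬(α ⇔ (β · β)) = ¬5 = 1
α ⇔ γ = 2 ⇔ 1 = 5
α ⇔ (α ⇔ γ) = 2 ⇔ 5 = 3
¬(α ⇔ (α ⇔ γ)) = ¬3 = 3
α ⇔ α = 2 ⇔ 2 = 6
β · (α ⇔ α) = 1 · 6 = 1
¬(β · (α ⇔ α)) = ¬1 = 5
¬(α ⇔ (α ⇔ γ)) · ¬(β · (α ⇔ α)) = 3 · 5 = 3
¬(α ⇔ (β · β)) · (¬(α ⇔ (α ⇔ γ)) · ¬(β · (α ⇔ α))) = 1 · 3 = 1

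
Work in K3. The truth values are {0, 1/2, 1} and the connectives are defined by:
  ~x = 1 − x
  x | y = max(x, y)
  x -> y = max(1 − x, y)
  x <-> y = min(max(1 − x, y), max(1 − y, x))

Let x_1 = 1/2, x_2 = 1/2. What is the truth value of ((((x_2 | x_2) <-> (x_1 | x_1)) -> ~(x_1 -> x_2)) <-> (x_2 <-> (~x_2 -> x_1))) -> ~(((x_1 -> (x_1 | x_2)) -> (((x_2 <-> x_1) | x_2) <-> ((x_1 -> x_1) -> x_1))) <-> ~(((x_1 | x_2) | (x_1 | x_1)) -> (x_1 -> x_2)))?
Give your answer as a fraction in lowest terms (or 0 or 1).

x_2 | x_2 = 1/2 | 1/2 = 1/2
x_1 | x_1 = 1/2 | 1/2 = 1/2
(x_2 | x_2) <-> (x_1 | x_1) = 1/2 <-> 1/2 = 1/2
x_1 -> x_2 = 1/2 -> 1/2 = 1/2
~(x_1 -> x_2) = ~1/2 = 1/2
((x_2 | x_2) <-> (x_1 | x_1)) -> ~(x_1 -> x_2) = 1/2 -> 1/2 = 1/2
~x_2 = ~1/2 = 1/2
~x_2 -> x_1 = 1/2 -> 1/2 = 1/2
x_2 <-> (~x_2 -> x_1) = 1/2 <-> 1/2 = 1/2
(((x_2 | x_2) <-> (x_1 | x_1)) -> ~(x_1 -> x_2)) <-> (x_2 <-> (~x_2 -> x_1)) = 1/2 <-> 1/2 = 1/2
x_1 | x_2 = 1/2 | 1/2 = 1/2
x_1 -> (x_1 | x_2) = 1/2 -> 1/2 = 1/2
x_2 <-> x_1 = 1/2 <-> 1/2 = 1/2
(x_2 <-> x_1) | x_2 = 1/2 | 1/2 = 1/2
x_1 -> x_1 = 1/2 -> 1/2 = 1/2
(x_1 -> x_1) -> x_1 = 1/2 -> 1/2 = 1/2
((x_2 <-> x_1) | x_2) <-> ((x_1 -> x_1) -> x_1) = 1/2 <-> 1/2 = 1/2
(x_1 -> (x_1 | x_2)) -> (((x_2 <-> x_1) | x_2) <-> ((x_1 -> x_1) -> x_1)) = 1/2 -> 1/2 = 1/2
x_1 | x_2 = 1/2 | 1/2 = 1/2
x_1 | x_1 = 1/2 | 1/2 = 1/2
(x_1 | x_2) | (x_1 | x_1) = 1/2 | 1/2 = 1/2
x_1 -> x_2 = 1/2 -> 1/2 = 1/2
((x_1 | x_2) | (x_1 | x_1)) -> (x_1 -> x_2) = 1/2 -> 1/2 = 1/2
~(((x_1 | x_2) | (x_1 | x_1)) -> (x_1 -> x_2)) = ~1/2 = 1/2
((x_1 -> (x_1 | x_2)) -> (((x_2 <-> x_1) | x_2) <-> ((x_1 -> x_1) -> x_1))) <-> ~(((x_1 | x_2) | (x_1 | x_1)) -> (x_1 -> x_2)) = 1/2 <-> 1/2 = 1/2
~(((x_1 -> (x_1 | x_2)) -> (((x_2 <-> x_1) | x_2) <-> ((x_1 -> x_1) -> x_1))) <-> ~(((x_1 | x_2) | (x_1 | x_1)) -> (x_1 -> x_2))) = ~1/2 = 1/2
((((x_2 | x_2) <-> (x_1 | x_1)) -> ~(x_1 -> x_2)) <-> (x_2 <-> (~x_2 -> x_1))) -> ~(((x_1 -> (x_1 | x_2)) -> (((x_2 <-> x_1) | x_2) <-> ((x_1 -> x_1) -> x_1))) <-> ~(((x_1 | x_2) | (x_1 | x_1)) -> (x_1 -> x_2))) = 1/2 -> 1/2 = 1/2

1/2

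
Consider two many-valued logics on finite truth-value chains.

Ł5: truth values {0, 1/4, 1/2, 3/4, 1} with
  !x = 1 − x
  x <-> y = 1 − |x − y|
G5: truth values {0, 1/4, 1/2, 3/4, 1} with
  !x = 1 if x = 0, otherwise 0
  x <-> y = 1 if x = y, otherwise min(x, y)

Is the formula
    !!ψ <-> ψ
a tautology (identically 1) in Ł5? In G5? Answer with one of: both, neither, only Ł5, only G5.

only Ł5

In Ł5: every assignment gives 1 — tautology.
In G5: at ψ = 1/4 the value is 1/4 — not a tautology.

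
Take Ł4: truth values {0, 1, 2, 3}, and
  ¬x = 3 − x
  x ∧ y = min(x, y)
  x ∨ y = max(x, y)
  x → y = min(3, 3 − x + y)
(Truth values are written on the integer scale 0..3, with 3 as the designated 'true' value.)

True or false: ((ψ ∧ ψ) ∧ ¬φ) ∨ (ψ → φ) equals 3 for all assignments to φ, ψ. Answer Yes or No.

No

Counterexample: take φ = 0, ψ = 1.
ψ ∧ ψ = 1 ∧ 1 = 1
¬φ = ¬0 = 3
(ψ ∧ ψ) ∧ ¬φ = 1 ∧ 3 = 1
ψ → φ = 1 → 0 = 2
((ψ ∧ ψ) ∧ ¬φ) ∨ (ψ → φ) = 1 ∨ 2 = 2
This gives 2 ≠ 3.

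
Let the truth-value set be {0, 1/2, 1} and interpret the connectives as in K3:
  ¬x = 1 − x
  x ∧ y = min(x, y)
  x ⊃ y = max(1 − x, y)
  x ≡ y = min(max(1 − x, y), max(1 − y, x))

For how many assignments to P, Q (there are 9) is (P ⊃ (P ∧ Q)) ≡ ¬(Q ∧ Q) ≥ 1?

P = 0, Q = 0 ↦ 1  ≥
P = 0, Q = 1/2 ↦ 1/2  <
P = 0, Q = 1 ↦ 0  <
P = 1/2, Q = 0 ↦ 1/2  <
P = 1/2, Q = 1/2 ↦ 1/2  <
P = 1/2, Q = 1 ↦ 1/2  <
P = 1, Q = 0 ↦ 0  <
P = 1, Q = 1/2 ↦ 1/2  <
P = 1, Q = 1 ↦ 0  <
So 1 of the 9 assignments meets the threshold.

1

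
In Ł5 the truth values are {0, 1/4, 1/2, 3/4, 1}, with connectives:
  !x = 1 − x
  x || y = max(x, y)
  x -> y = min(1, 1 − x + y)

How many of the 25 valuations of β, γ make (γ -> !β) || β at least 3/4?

value 1: 19 assignments (counts)
value 3/4: 5 assignments (counts)
value 1/2: 1 assignment
So 24 of the 25 assignments meet the threshold.

24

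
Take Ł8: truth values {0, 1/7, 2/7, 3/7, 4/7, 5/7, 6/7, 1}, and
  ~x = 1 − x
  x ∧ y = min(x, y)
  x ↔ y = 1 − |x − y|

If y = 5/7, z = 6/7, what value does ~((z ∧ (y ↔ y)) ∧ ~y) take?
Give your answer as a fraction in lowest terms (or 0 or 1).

5/7

y ↔ y = 5/7 ↔ 5/7 = 1
z ∧ (y ↔ y) = 6/7 ∧ 1 = 6/7
~y = ~5/7 = 2/7
(z ∧ (y ↔ y)) ∧ ~y = 6/7 ∧ 2/7 = 2/7
~((z ∧ (y ↔ y)) ∧ ~y) = ~2/7 = 5/7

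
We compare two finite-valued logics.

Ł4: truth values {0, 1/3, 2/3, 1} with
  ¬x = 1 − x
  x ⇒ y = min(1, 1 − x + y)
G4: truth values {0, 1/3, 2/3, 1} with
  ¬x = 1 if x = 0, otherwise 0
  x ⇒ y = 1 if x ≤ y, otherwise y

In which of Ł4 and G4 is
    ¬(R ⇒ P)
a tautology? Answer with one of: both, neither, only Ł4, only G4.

neither

In Ł4: at P = 0, R = 0 the value is 0 — not a tautology.
In G4: at P = 0, R = 0 the value is 0 — not a tautology.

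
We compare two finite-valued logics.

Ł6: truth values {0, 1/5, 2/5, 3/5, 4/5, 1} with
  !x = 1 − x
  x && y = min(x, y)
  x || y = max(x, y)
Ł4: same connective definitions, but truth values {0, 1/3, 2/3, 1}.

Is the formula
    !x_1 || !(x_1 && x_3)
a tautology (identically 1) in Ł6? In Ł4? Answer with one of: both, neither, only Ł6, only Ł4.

neither

In Ł6: at x_1 = 1/5, x_3 = 1/5 the value is 4/5 — not a tautology.
In Ł4: at x_1 = 1/3, x_3 = 1/3 the value is 2/3 — not a tautology.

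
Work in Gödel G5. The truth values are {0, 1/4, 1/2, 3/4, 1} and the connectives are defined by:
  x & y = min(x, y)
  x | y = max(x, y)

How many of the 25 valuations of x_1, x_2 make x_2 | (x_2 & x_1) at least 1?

value 1: 5 assignments (counts)
value 3/4: 5 assignments
value 1/2: 5 assignments
value 1/4: 5 assignments
value 0: 5 assignments
So 5 of the 25 assignments meet the threshold.

5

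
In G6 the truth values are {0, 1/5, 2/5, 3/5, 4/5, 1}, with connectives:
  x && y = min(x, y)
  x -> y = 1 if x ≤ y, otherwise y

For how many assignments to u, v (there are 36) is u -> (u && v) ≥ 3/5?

value 1: 21 assignments (counts)
value 4/5: 1 assignment (counts)
value 3/5: 2 assignments (counts)
value 2/5: 3 assignments
value 1/5: 4 assignments
value 0: 5 assignments
So 24 of the 36 assignments meet the threshold.

24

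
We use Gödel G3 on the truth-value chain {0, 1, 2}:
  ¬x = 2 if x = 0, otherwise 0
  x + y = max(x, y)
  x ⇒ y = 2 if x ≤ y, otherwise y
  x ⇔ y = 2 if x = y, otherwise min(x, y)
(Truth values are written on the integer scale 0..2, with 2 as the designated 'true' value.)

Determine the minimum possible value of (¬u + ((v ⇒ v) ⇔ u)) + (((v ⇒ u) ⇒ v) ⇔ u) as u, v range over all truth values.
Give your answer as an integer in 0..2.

1

Take u = 1, v = 0:
¬u = ¬1 = 0
v ⇒ v = 0 ⇒ 0 = 2
(v ⇒ v) ⇔ u = 2 ⇔ 1 = 1
¬u + ((v ⇒ v) ⇔ u) = 0 + 1 = 1
v ⇒ u = 0 ⇒ 1 = 2
(v ⇒ u) ⇒ v = 2 ⇒ 0 = 0
((v ⇒ u) ⇒ v) ⇔ u = 0 ⇔ 1 = 0
(¬u + ((v ⇒ v) ⇔ u)) + (((v ⇒ u) ⇒ v) ⇔ u) = 1 + 0 = 1
No assignment yields a value below 1, so this is the minimum.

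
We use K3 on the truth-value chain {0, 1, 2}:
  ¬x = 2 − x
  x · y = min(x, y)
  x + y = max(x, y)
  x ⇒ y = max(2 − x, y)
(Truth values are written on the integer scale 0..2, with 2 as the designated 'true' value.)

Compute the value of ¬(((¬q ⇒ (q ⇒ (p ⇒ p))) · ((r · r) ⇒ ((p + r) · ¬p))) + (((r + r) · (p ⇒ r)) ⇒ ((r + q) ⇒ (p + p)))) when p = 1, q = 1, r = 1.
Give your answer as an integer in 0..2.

1

¬q = ¬1 = 1
p ⇒ p = 1 ⇒ 1 = 1
q ⇒ (p ⇒ p) = 1 ⇒ 1 = 1
¬q ⇒ (q ⇒ (p ⇒ p)) = 1 ⇒ 1 = 1
r · r = 1 · 1 = 1
p + r = 1 + 1 = 1
¬p = ¬1 = 1
(p + r) · ¬p = 1 · 1 = 1
(r · r) ⇒ ((p + r) · ¬p) = 1 ⇒ 1 = 1
(¬q ⇒ (q ⇒ (p ⇒ p))) · ((r · r) ⇒ ((p + r) · ¬p)) = 1 · 1 = 1
r + r = 1 + 1 = 1
p ⇒ r = 1 ⇒ 1 = 1
(r + r) · (p ⇒ r) = 1 · 1 = 1
r + q = 1 + 1 = 1
p + p = 1 + 1 = 1
(r + q) ⇒ (p + p) = 1 ⇒ 1 = 1
((r + r) · (p ⇒ r)) ⇒ ((r + q) ⇒ (p + p)) = 1 ⇒ 1 = 1
((¬q ⇒ (q ⇒ (p ⇒ p))) · ((r · r) ⇒ ((p + r) · ¬p))) + (((r + r) · (p ⇒ r)) ⇒ ((r + q) ⇒ (p + p))) = 1 + 1 = 1
¬(((¬q ⇒ (q ⇒ (p ⇒ p))) · ((r · r) ⇒ ((p + r) · ¬p))) + (((r + r) · (p ⇒ r)) ⇒ ((r + q) ⇒ (p + p)))) = ¬1 = 1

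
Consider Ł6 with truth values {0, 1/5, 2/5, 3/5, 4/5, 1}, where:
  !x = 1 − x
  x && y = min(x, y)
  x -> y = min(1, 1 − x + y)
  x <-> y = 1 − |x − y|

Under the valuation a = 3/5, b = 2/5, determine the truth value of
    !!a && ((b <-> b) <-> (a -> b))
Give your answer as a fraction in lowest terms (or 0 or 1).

3/5

!a = !3/5 = 2/5
!!a = !2/5 = 3/5
b <-> b = 2/5 <-> 2/5 = 1
a -> b = 3/5 -> 2/5 = 4/5
(b <-> b) <-> (a -> b) = 1 <-> 4/5 = 4/5
!!a && ((b <-> b) <-> (a -> b)) = 3/5 && 4/5 = 3/5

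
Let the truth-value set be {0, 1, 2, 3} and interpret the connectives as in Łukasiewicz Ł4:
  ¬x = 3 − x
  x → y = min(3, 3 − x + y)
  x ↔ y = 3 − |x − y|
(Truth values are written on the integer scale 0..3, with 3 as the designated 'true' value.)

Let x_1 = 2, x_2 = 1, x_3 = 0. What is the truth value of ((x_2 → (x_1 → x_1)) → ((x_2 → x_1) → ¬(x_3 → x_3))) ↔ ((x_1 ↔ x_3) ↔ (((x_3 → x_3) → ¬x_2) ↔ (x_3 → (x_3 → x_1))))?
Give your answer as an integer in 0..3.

x_1 → x_1 = 2 → 2 = 3
x_2 → (x_1 → x_1) = 1 → 3 = 3
x_2 → x_1 = 1 → 2 = 3
x_3 → x_3 = 0 → 0 = 3
¬(x_3 → x_3) = ¬3 = 0
(x_2 → x_1) → ¬(x_3 → x_3) = 3 → 0 = 0
(x_2 → (x_1 → x_1)) → ((x_2 → x_1) → ¬(x_3 → x_3)) = 3 → 0 = 0
x_1 ↔ x_3 = 2 ↔ 0 = 1
x_3 → x_3 = 0 → 0 = 3
¬x_2 = ¬1 = 2
(x_3 → x_3) → ¬x_2 = 3 → 2 = 2
x_3 → x_1 = 0 → 2 = 3
x_3 → (x_3 → x_1) = 0 → 3 = 3
((x_3 → x_3) → ¬x_2) ↔ (x_3 → (x_3 → x_1)) = 2 ↔ 3 = 2
(x_1 ↔ x_3) ↔ (((x_3 → x_3) → ¬x_2) ↔ (x_3 → (x_3 → x_1))) = 1 ↔ 2 = 2
((x_2 → (x_1 → x_1)) → ((x_2 → x_1) → ¬(x_3 → x_3))) ↔ ((x_1 ↔ x_3) ↔ (((x_3 → x_3) → ¬x_2) ↔ (x_3 → (x_3 → x_1)))) = 0 ↔ 2 = 1

1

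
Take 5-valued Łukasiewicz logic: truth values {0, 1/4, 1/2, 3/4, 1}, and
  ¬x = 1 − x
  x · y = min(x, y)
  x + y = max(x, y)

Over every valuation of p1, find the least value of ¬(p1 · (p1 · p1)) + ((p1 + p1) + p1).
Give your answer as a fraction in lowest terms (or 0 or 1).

1/2

Take p1 = 1/2:
p1 · p1 = 1/2 · 1/2 = 1/2
p1 · (p1 · p1) = 1/2 · 1/2 = 1/2
¬(p1 · (p1 · p1)) = ¬1/2 = 1/2
p1 + p1 = 1/2 + 1/2 = 1/2
(p1 + p1) + p1 = 1/2 + 1/2 = 1/2
¬(p1 · (p1 · p1)) + ((p1 + p1) + p1) = 1/2 + 1/2 = 1/2
No assignment yields a value below 1/2, so this is the minimum.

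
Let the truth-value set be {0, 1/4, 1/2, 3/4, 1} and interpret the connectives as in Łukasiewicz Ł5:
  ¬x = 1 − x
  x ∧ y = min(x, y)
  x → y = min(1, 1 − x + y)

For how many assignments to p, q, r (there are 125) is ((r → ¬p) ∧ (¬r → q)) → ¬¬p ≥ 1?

value 1: 62 assignments (counts)
value 3/4: 16 assignments
value 1/2: 18 assignments
value 1/4: 14 assignments
value 0: 15 assignments
So 62 of the 125 assignments meet the threshold.

62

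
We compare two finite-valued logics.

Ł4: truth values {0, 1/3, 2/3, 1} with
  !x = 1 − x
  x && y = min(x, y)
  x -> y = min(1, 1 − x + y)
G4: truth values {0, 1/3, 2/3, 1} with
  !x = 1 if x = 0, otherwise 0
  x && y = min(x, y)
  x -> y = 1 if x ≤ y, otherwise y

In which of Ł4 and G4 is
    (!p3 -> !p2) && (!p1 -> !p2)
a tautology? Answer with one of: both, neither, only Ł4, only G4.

In Ł4: at p1 = 0, p2 = 1/3, p3 = 0 the value is 2/3 — not a tautology.
In G4: at p1 = 0, p2 = 1/3, p3 = 0 the value is 0 — not a tautology.

neither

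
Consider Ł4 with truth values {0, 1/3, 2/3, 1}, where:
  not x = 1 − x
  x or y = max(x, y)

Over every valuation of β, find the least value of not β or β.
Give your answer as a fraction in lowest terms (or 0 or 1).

Take β = 1/3:
not β = not 1/3 = 2/3
not β or β = 2/3 or 1/3 = 2/3
No assignment yields a value below 2/3, so this is the minimum.

2/3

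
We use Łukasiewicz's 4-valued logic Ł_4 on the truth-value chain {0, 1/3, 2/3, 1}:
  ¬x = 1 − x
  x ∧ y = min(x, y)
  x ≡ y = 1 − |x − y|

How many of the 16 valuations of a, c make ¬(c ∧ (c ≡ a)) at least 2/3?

11

a = 0, c = 0 ↦ 1  ≥
a = 0, c = 1/3 ↦ 2/3  ≥
a = 0, c = 2/3 ↦ 2/3  ≥
a = 0, c = 1 ↦ 1  ≥
a = 1/3, c = 0 ↦ 1  ≥
a = 1/3, c = 1/3 ↦ 2/3  ≥
a = 1/3, c = 2/3 ↦ 1/3  <
a = 1/3, c = 1 ↦ 2/3  ≥
a = 2/3, c = 0 ↦ 1  ≥
a = 2/3, c = 1/3 ↦ 2/3  ≥
a = 2/3, c = 2/3 ↦ 1/3  <
a = 2/3, c = 1 ↦ 1/3  <
a = 1, c = 0 ↦ 1  ≥
a = 1, c = 1/3 ↦ 2/3  ≥
a = 1, c = 2/3 ↦ 1/3  <
a = 1, c = 1 ↦ 0  <
So 11 of the 16 assignments meet the threshold.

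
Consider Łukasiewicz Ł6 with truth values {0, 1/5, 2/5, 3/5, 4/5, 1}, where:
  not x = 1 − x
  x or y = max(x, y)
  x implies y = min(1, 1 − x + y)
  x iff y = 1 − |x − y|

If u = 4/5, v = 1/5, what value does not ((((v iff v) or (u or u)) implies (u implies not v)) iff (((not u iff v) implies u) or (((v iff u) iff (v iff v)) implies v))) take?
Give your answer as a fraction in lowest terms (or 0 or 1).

v iff v = 1/5 iff 1/5 = 1
u or u = 4/5 or 4/5 = 4/5
(v iff v) or (u or u) = 1 or 4/5 = 1
not v = not 1/5 = 4/5
u implies not v = 4/5 implies 4/5 = 1
((v iff v) or (u or u)) implies (u implies not v) = 1 implies 1 = 1
not u = not 4/5 = 1/5
not u iff v = 1/5 iff 1/5 = 1
(not u iff v) implies u = 1 implies 4/5 = 4/5
v iff u = 1/5 iff 4/5 = 2/5
v iff v = 1/5 iff 1/5 = 1
(v iff u) iff (v iff v) = 2/5 iff 1 = 2/5
((v iff u) iff (v iff v)) implies v = 2/5 implies 1/5 = 4/5
((not u iff v) implies u) or (((v iff u) iff (v iff v)) implies v) = 4/5 or 4/5 = 4/5
(((v iff v) or (u or u)) implies (u implies not v)) iff (((not u iff v) implies u) or (((v iff u) iff (v iff v)) implies v)) = 1 iff 4/5 = 4/5
not ((((v iff v) or (u or u)) implies (u implies not v)) iff (((not u iff v) implies u) or (((v iff u) iff (v iff v)) implies v))) = not 4/5 = 1/5

1/5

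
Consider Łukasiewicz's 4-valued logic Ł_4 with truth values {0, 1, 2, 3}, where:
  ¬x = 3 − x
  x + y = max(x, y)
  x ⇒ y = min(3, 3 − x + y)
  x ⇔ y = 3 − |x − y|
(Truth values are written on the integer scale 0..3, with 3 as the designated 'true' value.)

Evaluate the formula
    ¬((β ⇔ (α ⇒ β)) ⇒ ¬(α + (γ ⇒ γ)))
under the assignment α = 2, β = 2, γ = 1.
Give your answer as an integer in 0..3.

2

α ⇒ β = 2 ⇒ 2 = 3
β ⇔ (α ⇒ β) = 2 ⇔ 3 = 2
γ ⇒ γ = 1 ⇒ 1 = 3
α + (γ ⇒ γ) = 2 + 3 = 3
¬(α + (γ ⇒ γ)) = ¬3 = 0
(β ⇔ (α ⇒ β)) ⇒ ¬(α + (γ ⇒ γ)) = 2 ⇒ 0 = 1
¬((β ⇔ (α ⇒ β)) ⇒ ¬(α + (γ ⇒ γ))) = ¬1 = 2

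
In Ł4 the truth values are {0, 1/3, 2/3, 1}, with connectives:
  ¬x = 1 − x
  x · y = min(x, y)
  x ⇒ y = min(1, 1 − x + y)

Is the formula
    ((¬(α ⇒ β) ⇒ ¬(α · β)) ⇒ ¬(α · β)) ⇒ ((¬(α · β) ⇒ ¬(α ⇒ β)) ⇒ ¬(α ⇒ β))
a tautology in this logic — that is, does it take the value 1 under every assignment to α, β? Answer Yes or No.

Yes

α = 0, β = 0 ↦ 1
α = 0, β = 1/3 ↦ 1
α = 0, β = 2/3 ↦ 1
α = 0, β = 1 ↦ 1
α = 1/3, β = 0 ↦ 1
α = 1/3, β = 1/3 ↦ 1
α = 1/3, β = 2/3 ↦ 1
α = 1/3, β = 1 ↦ 1
α = 2/3, β = 0 ↦ 1
α = 2/3, β = 1/3 ↦ 1
α = 2/3, β = 2/3 ↦ 1
α = 2/3, β = 1 ↦ 1
α = 1, β = 0 ↦ 1
α = 1, β = 1/3 ↦ 1
α = 1, β = 2/3 ↦ 1
α = 1, β = 1 ↦ 1
Every assignment gives a value ≥ 1.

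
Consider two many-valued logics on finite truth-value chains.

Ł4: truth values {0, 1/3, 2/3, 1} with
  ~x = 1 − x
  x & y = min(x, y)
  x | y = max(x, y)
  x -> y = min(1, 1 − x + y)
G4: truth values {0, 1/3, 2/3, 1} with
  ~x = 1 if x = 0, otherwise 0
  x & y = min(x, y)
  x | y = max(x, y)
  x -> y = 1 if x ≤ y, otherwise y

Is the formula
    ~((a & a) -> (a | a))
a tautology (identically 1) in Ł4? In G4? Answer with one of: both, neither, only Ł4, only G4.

neither

In Ł4: at a = 0 the value is 0 — not a tautology.
In G4: at a = 0 the value is 0 — not a tautology.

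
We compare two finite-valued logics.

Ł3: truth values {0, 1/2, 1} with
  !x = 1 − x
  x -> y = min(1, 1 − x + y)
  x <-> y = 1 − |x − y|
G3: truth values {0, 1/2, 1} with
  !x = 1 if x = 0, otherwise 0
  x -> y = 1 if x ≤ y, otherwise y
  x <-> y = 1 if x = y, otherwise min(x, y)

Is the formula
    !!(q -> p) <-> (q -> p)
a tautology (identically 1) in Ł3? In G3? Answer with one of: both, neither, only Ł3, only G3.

In Ł3: every assignment gives 1 — tautology.
In G3: at p = 1/2, q = 1 the value is 1/2 — not a tautology.

only Ł3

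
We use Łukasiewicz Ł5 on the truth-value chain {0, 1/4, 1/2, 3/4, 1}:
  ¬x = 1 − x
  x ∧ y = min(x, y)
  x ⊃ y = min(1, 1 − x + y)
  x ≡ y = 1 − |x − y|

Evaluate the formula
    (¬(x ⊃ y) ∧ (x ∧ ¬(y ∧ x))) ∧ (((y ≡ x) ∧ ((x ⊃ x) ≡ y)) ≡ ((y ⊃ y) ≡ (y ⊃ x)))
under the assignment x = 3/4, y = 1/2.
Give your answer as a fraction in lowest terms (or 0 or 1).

1/4

x ⊃ y = 3/4 ⊃ 1/2 = 3/4
¬(x ⊃ y) = ¬3/4 = 1/4
y ∧ x = 1/2 ∧ 3/4 = 1/2
¬(y ∧ x) = ¬1/2 = 1/2
x ∧ ¬(y ∧ x) = 3/4 ∧ 1/2 = 1/2
¬(x ⊃ y) ∧ (x ∧ ¬(y ∧ x)) = 1/4 ∧ 1/2 = 1/4
y ≡ x = 1/2 ≡ 3/4 = 3/4
x ⊃ x = 3/4 ⊃ 3/4 = 1
(x ⊃ x) ≡ y = 1 ≡ 1/2 = 1/2
(y ≡ x) ∧ ((x ⊃ x) ≡ y) = 3/4 ∧ 1/2 = 1/2
y ⊃ y = 1/2 ⊃ 1/2 = 1
y ⊃ x = 1/2 ⊃ 3/4 = 1
(y ⊃ y) ≡ (y ⊃ x) = 1 ≡ 1 = 1
((y ≡ x) ∧ ((x ⊃ x) ≡ y)) ≡ ((y ⊃ y) ≡ (y ⊃ x)) = 1/2 ≡ 1 = 1/2
(¬(x ⊃ y) ∧ (x ∧ ¬(y ∧ x))) ∧ (((y ≡ x) ∧ ((x ⊃ x) ≡ y)) ≡ ((y ⊃ y) ≡ (y ⊃ x))) = 1/4 ∧ 1/2 = 1/4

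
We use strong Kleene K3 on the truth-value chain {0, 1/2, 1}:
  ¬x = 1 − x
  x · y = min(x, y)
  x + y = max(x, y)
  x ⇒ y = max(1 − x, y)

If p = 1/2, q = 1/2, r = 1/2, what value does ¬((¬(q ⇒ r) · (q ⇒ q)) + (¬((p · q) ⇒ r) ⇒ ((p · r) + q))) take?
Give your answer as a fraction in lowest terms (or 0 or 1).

1/2

q ⇒ r = 1/2 ⇒ 1/2 = 1/2
¬(q ⇒ r) = ¬1/2 = 1/2
q ⇒ q = 1/2 ⇒ 1/2 = 1/2
¬(q ⇒ r) · (q ⇒ q) = 1/2 · 1/2 = 1/2
p · q = 1/2 · 1/2 = 1/2
(p · q) ⇒ r = 1/2 ⇒ 1/2 = 1/2
¬((p · q) ⇒ r) = ¬1/2 = 1/2
p · r = 1/2 · 1/2 = 1/2
(p · r) + q = 1/2 + 1/2 = 1/2
¬((p · q) ⇒ r) ⇒ ((p · r) + q) = 1/2 ⇒ 1/2 = 1/2
(¬(q ⇒ r) · (q ⇒ q)) + (¬((p · q) ⇒ r) ⇒ ((p · r) + q)) = 1/2 + 1/2 = 1/2
¬((¬(q ⇒ r) · (q ⇒ q)) + (¬((p · q) ⇒ r) ⇒ ((p · r) + q))) = ¬1/2 = 1/2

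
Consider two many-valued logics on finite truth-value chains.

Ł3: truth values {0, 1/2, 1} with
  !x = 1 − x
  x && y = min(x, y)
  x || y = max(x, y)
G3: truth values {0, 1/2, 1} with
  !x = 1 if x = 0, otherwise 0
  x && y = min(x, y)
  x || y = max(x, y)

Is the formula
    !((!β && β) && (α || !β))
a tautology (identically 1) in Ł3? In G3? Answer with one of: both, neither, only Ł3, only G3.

only G3

In Ł3: at α = 0, β = 1/2 the value is 1/2 — not a tautology.
In G3: every assignment gives 1 — tautology.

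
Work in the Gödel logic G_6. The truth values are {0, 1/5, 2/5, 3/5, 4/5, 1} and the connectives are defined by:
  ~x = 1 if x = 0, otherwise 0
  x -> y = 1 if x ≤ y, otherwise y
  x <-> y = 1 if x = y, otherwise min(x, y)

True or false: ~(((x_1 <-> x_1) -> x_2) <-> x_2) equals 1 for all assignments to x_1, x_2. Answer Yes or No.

No

Counterexample: take x_1 = 0, x_2 = 0.
x_1 <-> x_1 = 0 <-> 0 = 1
(x_1 <-> x_1) -> x_2 = 1 -> 0 = 0
((x_1 <-> x_1) -> x_2) <-> x_2 = 0 <-> 0 = 1
~(((x_1 <-> x_1) -> x_2) <-> x_2) = ~1 = 0
This gives 0 ≠ 1.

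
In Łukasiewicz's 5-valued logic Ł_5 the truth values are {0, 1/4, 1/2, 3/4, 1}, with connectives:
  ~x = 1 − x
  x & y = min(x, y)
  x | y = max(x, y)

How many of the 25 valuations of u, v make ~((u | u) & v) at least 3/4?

value 1: 9 assignments (counts)
value 3/4: 7 assignments (counts)
value 1/2: 5 assignments
value 1/4: 3 assignments
value 0: 1 assignment
So 16 of the 25 assignments meet the threshold.

16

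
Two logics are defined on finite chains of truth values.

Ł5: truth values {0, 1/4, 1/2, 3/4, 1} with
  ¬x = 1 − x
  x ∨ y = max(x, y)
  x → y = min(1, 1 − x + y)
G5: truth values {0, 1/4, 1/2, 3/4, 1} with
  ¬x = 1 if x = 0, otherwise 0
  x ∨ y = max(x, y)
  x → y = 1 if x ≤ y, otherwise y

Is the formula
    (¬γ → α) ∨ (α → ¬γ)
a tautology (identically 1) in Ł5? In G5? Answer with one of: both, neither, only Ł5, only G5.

In Ł5: every assignment gives 1 — tautology.
In G5: every assignment gives 1 — tautology.

both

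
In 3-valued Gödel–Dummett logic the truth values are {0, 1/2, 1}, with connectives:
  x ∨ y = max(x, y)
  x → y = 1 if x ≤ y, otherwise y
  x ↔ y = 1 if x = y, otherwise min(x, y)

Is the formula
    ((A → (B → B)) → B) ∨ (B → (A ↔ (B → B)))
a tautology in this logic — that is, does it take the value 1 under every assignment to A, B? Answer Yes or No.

Counterexample: take A = 0, B = 1/2.
B → B = 1/2 → 1/2 = 1
A → (B → B) = 0 → 1 = 1
(A → (B → B)) → B = 1 → 1/2 = 1/2
B → B = 1/2 → 1/2 = 1
A ↔ (B → B) = 0 ↔ 1 = 0
B → (A ↔ (B → B)) = 1/2 → 0 = 0
((A → (B → B)) → B) ∨ (B → (A ↔ (B → B))) = 1/2 ∨ 0 = 1/2
This gives 1/2 ≠ 1.

No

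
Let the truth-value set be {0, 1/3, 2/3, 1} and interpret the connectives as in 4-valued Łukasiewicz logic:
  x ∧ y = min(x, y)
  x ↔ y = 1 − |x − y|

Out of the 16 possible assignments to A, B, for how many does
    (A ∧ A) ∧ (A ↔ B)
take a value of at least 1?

A = 0, B = 0 ↦ 0  <
A = 0, B = 1/3 ↦ 0  <
A = 0, B = 2/3 ↦ 0  <
A = 0, B = 1 ↦ 0  <
A = 1/3, B = 0 ↦ 1/3  <
A = 1/3, B = 1/3 ↦ 1/3  <
A = 1/3, B = 2/3 ↦ 1/3  <
A = 1/3, B = 1 ↦ 1/3  <
A = 2/3, B = 0 ↦ 1/3  <
A = 2/3, B = 1/3 ↦ 2/3  <
A = 2/3, B = 2/3 ↦ 2/3  <
A = 2/3, B = 1 ↦ 2/3  <
A = 1, B = 0 ↦ 0  <
A = 1, B = 1/3 ↦ 1/3  <
A = 1, B = 2/3 ↦ 2/3  <
A = 1, B = 1 ↦ 1  ≥
So 1 of the 16 assignments meets the threshold.

1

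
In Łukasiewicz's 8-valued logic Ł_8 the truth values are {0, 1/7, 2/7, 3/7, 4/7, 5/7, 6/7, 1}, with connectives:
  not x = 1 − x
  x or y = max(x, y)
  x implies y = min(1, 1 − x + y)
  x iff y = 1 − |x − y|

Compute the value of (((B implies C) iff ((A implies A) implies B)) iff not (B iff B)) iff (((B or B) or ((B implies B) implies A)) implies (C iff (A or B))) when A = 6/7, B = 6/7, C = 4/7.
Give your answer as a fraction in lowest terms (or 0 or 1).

B implies C = 6/7 implies 4/7 = 5/7
A implies A = 6/7 implies 6/7 = 1
(A implies A) implies B = 1 implies 6/7 = 6/7
(B implies C) iff ((A implies A) implies B) = 5/7 iff 6/7 = 6/7
B iff B = 6/7 iff 6/7 = 1
not (B iff B) = not 1 = 0
((B implies C) iff ((A implies A) implies B)) iff not (B iff B) = 6/7 iff 0 = 1/7
B or B = 6/7 or 6/7 = 6/7
B implies B = 6/7 implies 6/7 = 1
(B implies B) implies A = 1 implies 6/7 = 6/7
(B or B) or ((B implies B) implies A) = 6/7 or 6/7 = 6/7
A or B = 6/7 or 6/7 = 6/7
C iff (A or B) = 4/7 iff 6/7 = 5/7
((B or B) or ((B implies B) implies A)) implies (C iff (A or B)) = 6/7 implies 5/7 = 6/7
(((B implies C) iff ((A implies A) implies B)) iff not (B iff B)) iff (((B or B) or ((B implies B) implies A)) implies (C iff (A or B))) = 1/7 iff 6/7 = 2/7

2/7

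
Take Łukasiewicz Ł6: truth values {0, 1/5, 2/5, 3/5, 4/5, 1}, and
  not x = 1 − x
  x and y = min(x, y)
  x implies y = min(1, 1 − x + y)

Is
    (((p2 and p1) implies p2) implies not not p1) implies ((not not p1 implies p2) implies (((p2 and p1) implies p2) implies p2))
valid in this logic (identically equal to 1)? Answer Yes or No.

Yes

At p1 = 3/5, p2 = 0, for instance:
p2 and p1 = 0 and 3/5 = 0
(p2 and p1) implies p2 = 0 implies 0 = 1
not p1 = not 3/5 = 2/5
not not p1 = not 2/5 = 3/5
((p2 and p1) implies p2) implies not not p1 = 1 implies 3/5 = 3/5
not not p1 implies p2 = 3/5 implies 0 = 2/5
((p2 and p1) implies p2) implies p2 = 1 implies 0 = 0
(not not p1 implies p2) implies (((p2 and p1) implies p2) implies p2) = 2/5 implies 0 = 3/5
(((p2 and p1) implies p2) implies not not p1) implies ((not not p1 implies p2) implies (((p2 and p1) implies p2) implies p2)) = 3/5 implies 3/5 = 1
and checking the remaining 35 assignments likewise gives ≥ 1 in every case.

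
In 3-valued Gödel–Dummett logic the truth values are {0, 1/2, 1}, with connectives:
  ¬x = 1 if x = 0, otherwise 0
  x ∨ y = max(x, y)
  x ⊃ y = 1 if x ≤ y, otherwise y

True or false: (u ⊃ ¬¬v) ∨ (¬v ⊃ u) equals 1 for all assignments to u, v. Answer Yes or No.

Counterexample: take u = 1/2, v = 0.
¬v = ¬0 = 1
¬¬v = ¬1 = 0
u ⊃ ¬¬v = 1/2 ⊃ 0 = 0
¬v = ¬0 = 1
¬v ⊃ u = 1 ⊃ 1/2 = 1/2
(u ⊃ ¬¬v) ∨ (¬v ⊃ u) = 0 ∨ 1/2 = 1/2
This gives 1/2 ≠ 1.

No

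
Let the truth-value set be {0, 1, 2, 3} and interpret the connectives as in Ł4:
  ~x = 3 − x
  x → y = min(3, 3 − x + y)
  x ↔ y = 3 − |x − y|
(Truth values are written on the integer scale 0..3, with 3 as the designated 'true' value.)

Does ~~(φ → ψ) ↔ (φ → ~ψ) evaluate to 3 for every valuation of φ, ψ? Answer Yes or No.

No

Counterexample: take φ = 1, ψ = 0.
φ → ψ = 1 → 0 = 2
~(φ → ψ) = ~2 = 1
~~(φ → ψ) = ~1 = 2
~ψ = ~0 = 3
φ → ~ψ = 1 → 3 = 3
~~(φ → ψ) ↔ (φ → ~ψ) = 2 ↔ 3 = 2
This gives 2 ≠ 3.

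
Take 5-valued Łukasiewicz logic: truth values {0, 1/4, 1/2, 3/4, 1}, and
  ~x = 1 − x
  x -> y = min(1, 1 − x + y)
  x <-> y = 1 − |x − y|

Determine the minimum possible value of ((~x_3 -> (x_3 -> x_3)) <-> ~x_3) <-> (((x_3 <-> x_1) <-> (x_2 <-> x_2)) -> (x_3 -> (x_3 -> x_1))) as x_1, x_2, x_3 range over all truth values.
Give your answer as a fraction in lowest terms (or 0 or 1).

Take x_1 = 0, x_2 = 0, x_3 = 1:
~x_3 = ~1 = 0
x_3 -> x_3 = 1 -> 1 = 1
~x_3 -> (x_3 -> x_3) = 0 -> 1 = 1
~x_3 = ~1 = 0
(~x_3 -> (x_3 -> x_3)) <-> ~x_3 = 1 <-> 0 = 0
x_3 <-> x_1 = 1 <-> 0 = 0
x_2 <-> x_2 = 0 <-> 0 = 1
(x_3 <-> x_1) <-> (x_2 <-> x_2) = 0 <-> 1 = 0
x_3 -> x_1 = 1 -> 0 = 0
x_3 -> (x_3 -> x_1) = 1 -> 0 = 0
((x_3 <-> x_1) <-> (x_2 <-> x_2)) -> (x_3 -> (x_3 -> x_1)) = 0 -> 0 = 1
((~x_3 -> (x_3 -> x_3)) <-> ~x_3) <-> (((x_3 <-> x_1) <-> (x_2 <-> x_2)) -> (x_3 -> (x_3 -> x_1))) = 0 <-> 1 = 0
No assignment yields a value below 0, so this is the minimum.

0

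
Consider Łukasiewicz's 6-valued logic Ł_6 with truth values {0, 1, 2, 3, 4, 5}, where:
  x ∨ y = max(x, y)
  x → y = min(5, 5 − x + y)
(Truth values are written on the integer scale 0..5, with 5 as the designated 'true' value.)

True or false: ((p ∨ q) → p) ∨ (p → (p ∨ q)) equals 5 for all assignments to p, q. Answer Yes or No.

At p = 0, q = 3, for instance:
p ∨ q = 0 ∨ 3 = 3
(p ∨ q) → p = 3 → 0 = 2
p → (p ∨ q) = 0 → 3 = 5
((p ∨ q) → p) ∨ (p → (p ∨ q)) = 2 ∨ 5 = 5
and checking the remaining 35 assignments likewise gives ≥ 5 in every case.

Yes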